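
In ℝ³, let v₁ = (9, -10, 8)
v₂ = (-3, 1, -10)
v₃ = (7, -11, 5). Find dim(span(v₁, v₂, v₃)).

3

Apply Gaussian elimination to the matrix whose rows are v₁, v₂, v₃.
Reduction leaves 3 leading entries, giving rank 3.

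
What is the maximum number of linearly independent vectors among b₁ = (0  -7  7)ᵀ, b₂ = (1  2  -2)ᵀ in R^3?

2

Apply Gaussian elimination to the matrix whose rows are b₁, b₂.
The echelon form has 2 nonzero rows, so the rank is 2.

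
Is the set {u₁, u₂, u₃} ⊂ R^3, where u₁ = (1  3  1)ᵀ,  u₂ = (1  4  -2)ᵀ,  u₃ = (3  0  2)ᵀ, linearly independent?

linearly independent

Place the vectors as rows of a 3×3 matrix and reduce to echelon form.
The reduction yields 3 nonzero rows, so the rank is 3.
Since rank = 3 (the number of vectors), the set is linearly independent.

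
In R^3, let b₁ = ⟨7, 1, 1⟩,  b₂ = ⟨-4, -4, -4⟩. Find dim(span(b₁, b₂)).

dim = 2

Apply Gaussian elimination to the matrix whose rows are b₁, b₂.
There are 2 pivot columns, so rank = 2.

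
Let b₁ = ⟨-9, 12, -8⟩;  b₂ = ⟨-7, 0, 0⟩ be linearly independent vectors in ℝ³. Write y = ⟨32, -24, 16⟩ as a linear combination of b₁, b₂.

Write y = a₁b₁ + a₂b₂ and equate components.
Row-reducing the augmented matrix gives the unique coefficients (a₁, a₂) = (-2, -2).

y = -2b₁ - 2b₂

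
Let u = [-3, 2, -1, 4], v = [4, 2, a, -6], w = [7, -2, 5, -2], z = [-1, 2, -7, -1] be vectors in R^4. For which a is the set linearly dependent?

The vectors are dependent exactly when the determinant of the matrix with rows u, v, w, z vanishes.
Expanding, det = -48*a - 576.
Setting this to zero gives a = -12.

a = -12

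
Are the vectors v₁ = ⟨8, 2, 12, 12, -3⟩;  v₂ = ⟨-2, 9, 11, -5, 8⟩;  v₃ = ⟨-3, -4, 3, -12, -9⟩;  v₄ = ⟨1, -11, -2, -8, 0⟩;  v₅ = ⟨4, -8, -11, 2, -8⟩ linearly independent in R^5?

Row-reduce the matrix whose columns are v₁, v₂, v₃, v₄, v₅.
The reduction yields 5 nonzero rows, so the rank is 5.
Since rank = 5 (the number of vectors), the set is linearly independent.

linearly independent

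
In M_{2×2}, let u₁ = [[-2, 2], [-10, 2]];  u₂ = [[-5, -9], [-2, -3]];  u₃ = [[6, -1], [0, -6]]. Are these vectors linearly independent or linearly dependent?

Write each element as a coordinate vector in ℝ⁴ using {E₁₁, E₁₂, E₂₁, E₂₂}.
Place the vectors as rows of a 3×4 matrix and reduce to echelon form.
The reduction yields 3 nonzero rows, so the rank is 3.
Since rank = 3 (the number of vectors), the set is linearly independent.

linearly independent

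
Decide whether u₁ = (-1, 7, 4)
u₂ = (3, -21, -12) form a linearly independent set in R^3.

linearly dependent

Row-reduce the matrix whose columns are u₁, u₂.
The reduction yields 1 nonzero row, so the rank is 1.
Since rank 1 < 2, the set is linearly dependent.
Indeed 3u₁ + u₂ = 0.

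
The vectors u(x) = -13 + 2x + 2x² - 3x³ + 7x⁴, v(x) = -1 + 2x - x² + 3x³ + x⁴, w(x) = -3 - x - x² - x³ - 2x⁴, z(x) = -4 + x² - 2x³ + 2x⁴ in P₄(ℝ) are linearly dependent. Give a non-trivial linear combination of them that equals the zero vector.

Write each element as a vector in ℝ⁵ using {1, x, …, x⁴}.
Solve the homogeneous system with u, v, w, z as columns by row-reducing the coefficient matrix.
One solution (up to scaling) is (1, -1, 0, -3).

u - v - 3z = 0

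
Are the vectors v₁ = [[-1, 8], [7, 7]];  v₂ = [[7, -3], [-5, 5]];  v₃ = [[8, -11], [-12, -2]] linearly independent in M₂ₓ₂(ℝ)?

linearly dependent

Take coordinates with respect to the standard basis {E₁₁, E₁₂, E₂₁, E₂₂}.
Row-reduce the matrix whose columns are v₁, v₂, v₃.
The reduction yields 2 nonzero rows, so the rank is 2.
Since rank 2 < 3, the set is linearly dependent.
Indeed v₁ - v₂ + v₃ = 0.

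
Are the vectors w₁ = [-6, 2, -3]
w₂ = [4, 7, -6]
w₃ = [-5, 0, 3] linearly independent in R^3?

Row-reduce the matrix whose columns are w₁, w₂, w₃.
The reduction yields 3 nonzero rows, so the rank is 3.
Since rank = 3 (the number of vectors), the set is linearly independent.

linearly independent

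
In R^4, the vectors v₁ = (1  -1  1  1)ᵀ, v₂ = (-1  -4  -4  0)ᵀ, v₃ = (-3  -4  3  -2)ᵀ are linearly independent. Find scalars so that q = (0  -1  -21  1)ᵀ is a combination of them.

Write q = c₁v₁ + … + c₃v₃ and equate components.
Row-reducing the augmented matrix gives the unique coefficients (c₁, c₂, c₃) = (-3, 3, -2).

q = -3v₁ + 3v₂ - 2v₃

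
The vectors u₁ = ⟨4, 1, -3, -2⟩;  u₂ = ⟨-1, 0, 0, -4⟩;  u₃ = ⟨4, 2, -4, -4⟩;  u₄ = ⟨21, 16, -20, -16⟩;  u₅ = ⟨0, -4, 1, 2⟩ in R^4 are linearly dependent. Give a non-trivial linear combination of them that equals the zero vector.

2u₁ - u₂ + 3u₃ - u₄ - 2u₅ = 0

Write the vectors as columns of a matrix and find a nonzero vector in its null space.
A generator of the null space is (2, -1, 3, -1, -2).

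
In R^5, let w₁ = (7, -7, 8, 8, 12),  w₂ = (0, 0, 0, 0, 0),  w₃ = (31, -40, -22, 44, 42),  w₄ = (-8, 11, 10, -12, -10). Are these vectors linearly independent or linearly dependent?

One of the vectors is the zero vector, so the set is linearly dependent.

linearly dependent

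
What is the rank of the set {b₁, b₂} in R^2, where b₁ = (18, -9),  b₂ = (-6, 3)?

Put the 2×2 matrix [b₁|b₂] into echelon form.
There is 1 pivot column, so rank = 1.

rank 1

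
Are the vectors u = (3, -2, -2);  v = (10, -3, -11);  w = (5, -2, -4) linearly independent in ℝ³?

linearly independent

The matrix [u|v|w] has determinant 10.
A nonzero determinant means the columns are linearly independent.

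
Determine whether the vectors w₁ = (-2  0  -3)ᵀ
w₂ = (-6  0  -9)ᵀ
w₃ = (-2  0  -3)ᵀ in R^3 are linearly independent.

linearly dependent

Form the 3×3 matrix with these as columns; its determinant is 0.
A zero determinant means the columns are linearly dependent.
Indeed 3w₁ - w₂ = 0.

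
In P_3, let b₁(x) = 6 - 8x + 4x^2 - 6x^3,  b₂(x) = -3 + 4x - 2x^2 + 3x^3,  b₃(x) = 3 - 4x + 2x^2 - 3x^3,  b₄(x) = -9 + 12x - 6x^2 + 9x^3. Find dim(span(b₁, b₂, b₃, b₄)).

dim = 1

Represent each element by its coordinate vector in ℝ⁴.
Put the 4×4 matrix [b₁|b₂|b₃|b₄] into echelon form.
Exactly 1 pivot survives; hence the rank is 1.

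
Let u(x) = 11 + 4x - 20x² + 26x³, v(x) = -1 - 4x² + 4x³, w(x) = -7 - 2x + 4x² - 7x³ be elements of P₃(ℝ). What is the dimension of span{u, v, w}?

Represent each element by its coordinate vector in ℝ⁴.
Apply Gaussian elimination to the matrix whose rows are u, v, w.
Reduction leaves 2 leading entries, giving rank 2.

dim = 2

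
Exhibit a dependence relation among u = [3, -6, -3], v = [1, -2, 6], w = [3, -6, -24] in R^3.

2u - 3v - w = 0

Solve the homogeneous system with u, v, w as columns by row-reducing the coefficient matrix.
One solution (up to scaling) is (2, -3, -1).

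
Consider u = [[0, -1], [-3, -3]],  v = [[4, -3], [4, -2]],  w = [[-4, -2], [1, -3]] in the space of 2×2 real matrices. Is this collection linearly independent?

Write each element as a coordinate vector in ℝ⁴ using {E₁₁, E₁₂, E₂₁, E₂₂}.
Row-reduce the matrix whose columns are u, v, w.
The reduction yields 3 nonzero rows, so the rank is 3.
Since rank = 3 (the number of vectors), the set is linearly independent.

linearly independent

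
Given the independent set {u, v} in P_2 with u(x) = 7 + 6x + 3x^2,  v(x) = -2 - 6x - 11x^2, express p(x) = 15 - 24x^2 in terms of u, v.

Take coordinate vectors relative to {1, x, x^2}.
Write p = a₁u + a₂v and equate components.
The system has the unique solution (a₁, a₂) = (3, 3).

p = 3u + 3v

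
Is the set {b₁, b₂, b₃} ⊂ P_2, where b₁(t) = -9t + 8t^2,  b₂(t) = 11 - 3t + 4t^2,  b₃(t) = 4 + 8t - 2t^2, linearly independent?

Write each element as a coordinate vector in ℝ³ using {1, t, t^2}.
The matrix [b₁|b₂|b₃] has determinant 458.
A nonzero determinant means the columns are linearly independent.

linearly independent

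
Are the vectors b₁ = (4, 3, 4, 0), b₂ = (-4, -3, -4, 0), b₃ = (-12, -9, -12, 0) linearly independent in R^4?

Place the vectors as rows of a 3×4 matrix and reduce to echelon form.
The reduction yields 1 nonzero row, so the rank is 1.
Since rank 1 < 3, the set is linearly dependent.

linearly dependent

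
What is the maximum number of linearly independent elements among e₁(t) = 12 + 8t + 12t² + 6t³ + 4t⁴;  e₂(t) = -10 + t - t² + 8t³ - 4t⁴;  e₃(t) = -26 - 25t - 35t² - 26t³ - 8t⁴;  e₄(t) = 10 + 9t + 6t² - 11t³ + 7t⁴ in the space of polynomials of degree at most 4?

3

Represent each element by its coordinate vector in ℝ⁵.
Form the matrix with e₁, e₂, e₃, e₄ as columns and reduce.
Exactly 3 pivots survive; hence the rank is 3.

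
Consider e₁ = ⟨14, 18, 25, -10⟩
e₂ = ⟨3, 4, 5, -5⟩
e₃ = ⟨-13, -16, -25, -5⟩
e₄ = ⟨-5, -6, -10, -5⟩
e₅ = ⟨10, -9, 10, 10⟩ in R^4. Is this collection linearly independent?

linearly dependent

There are 5 vectors in a 4-dimensional space, so they cannot be linearly independent.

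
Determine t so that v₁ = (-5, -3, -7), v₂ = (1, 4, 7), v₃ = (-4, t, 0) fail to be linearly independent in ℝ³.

t = 1

The vectors are dependent exactly when the determinant of the matrix with rows v₁, v₂, v₃ vanishes.
Cofactor expansion gives det = 28*t - 28.
This vanishes exactly when t = 1.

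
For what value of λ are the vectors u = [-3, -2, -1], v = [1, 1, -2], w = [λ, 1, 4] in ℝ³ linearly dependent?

The set is linearly dependent precisely when det[u; v; w] = 0.
The determinant works out to 5*λ - 11.
This vanishes exactly when λ = 11/5.

λ = 11/5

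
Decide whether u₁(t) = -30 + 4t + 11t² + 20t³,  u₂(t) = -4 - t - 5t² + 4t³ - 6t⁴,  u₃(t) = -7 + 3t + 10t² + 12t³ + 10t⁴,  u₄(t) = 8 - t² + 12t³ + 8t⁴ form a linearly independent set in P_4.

Write each element as a coordinate vector in ℝ⁵ using {1, t, …, t⁴}.
Row-reduce the matrix whose columns are u₁, u₂, u₃, u₄.
The reduction yields 3 nonzero rows, so the rank is 3.
Since rank 3 < 4, the set is linearly dependent.

linearly dependent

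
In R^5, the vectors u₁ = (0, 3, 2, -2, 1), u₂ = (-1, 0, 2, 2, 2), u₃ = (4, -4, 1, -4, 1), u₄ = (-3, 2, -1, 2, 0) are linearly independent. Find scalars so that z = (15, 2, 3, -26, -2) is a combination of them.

Since u₁, u₂, u₃, u₄ are independent, the coefficients expressing z are uniquely determined by a linear system.
Back-substitution yields (α₁, …, α₄) = (4, -4, 2, -1).

z = 4u₁ - 4u₂ + 2u₃ - u₄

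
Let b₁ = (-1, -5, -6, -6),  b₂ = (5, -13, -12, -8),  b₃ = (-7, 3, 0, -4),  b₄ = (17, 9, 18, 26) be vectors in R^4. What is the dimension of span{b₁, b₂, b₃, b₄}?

Form the matrix with b₁, b₂, b₃, b₄ as columns and reduce.
Reduction leaves 2 leading entries, giving rank 2.

dim = 2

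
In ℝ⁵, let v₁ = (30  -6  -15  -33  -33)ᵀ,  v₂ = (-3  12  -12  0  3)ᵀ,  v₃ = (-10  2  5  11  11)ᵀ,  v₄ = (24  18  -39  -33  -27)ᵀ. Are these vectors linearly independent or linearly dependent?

Row-reduce the matrix whose columns are v₁, v₂, v₃, v₄.
The reduction yields 2 nonzero rows, so the rank is 2.
Since rank 2 < 4, the set is linearly dependent.

linearly dependent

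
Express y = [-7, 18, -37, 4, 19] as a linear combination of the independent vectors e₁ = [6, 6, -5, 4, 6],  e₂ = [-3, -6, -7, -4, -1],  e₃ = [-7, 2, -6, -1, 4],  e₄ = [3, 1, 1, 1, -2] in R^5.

y = 2e₁ + e₂ + 4e₃ + 4e₄

Since e₁, e₂, e₃, e₄ are independent, the coefficients expressing y are uniquely determined by a linear system.
Back-substitution yields (c₁, …, c₄) = (2, 1, 4, 4).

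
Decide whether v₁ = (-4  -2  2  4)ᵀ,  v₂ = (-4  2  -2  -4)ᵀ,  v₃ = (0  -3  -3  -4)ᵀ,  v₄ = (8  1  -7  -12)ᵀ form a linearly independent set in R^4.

linearly dependent

The matrix [v₁|v₂|v₃|v₄] has determinant 0.
A zero determinant means the columns are linearly dependent.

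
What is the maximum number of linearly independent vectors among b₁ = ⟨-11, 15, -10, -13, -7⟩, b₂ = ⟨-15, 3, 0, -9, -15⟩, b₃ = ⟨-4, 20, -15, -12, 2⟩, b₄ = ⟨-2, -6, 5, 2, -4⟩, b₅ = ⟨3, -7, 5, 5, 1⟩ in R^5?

Apply Gaussian elimination to the matrix whose rows are b₁, b₂, b₃, b₄, b₅.
Reduction leaves 2 leading entries, giving rank 2.

2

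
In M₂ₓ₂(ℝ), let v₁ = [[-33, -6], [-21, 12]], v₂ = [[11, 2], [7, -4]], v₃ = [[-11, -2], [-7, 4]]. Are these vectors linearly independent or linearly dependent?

Take coordinates with respect to the standard basis {E₁₁, E₁₂, E₂₁, E₂₂}.
Place the vectors as rows of a 3×4 matrix and reduce to echelon form.
The reduction yields 1 nonzero row, so the rank is 1.
Since rank 1 < 3, the set is linearly dependent.
Indeed v₁ + 3v₂ = 0.

linearly dependent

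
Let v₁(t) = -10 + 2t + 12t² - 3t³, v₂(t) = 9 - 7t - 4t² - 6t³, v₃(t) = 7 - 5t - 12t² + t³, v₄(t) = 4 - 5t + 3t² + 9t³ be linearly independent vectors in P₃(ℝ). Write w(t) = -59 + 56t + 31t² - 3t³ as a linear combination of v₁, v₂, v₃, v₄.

Identify each element with its coordinate vector in ℝ⁴ via {1, t, …, t³}.
Set up the augmented matrix [v₁ | v₂ | v₃ | v₄ | w] and row-reduce.
Back-substitution yields (a₁, …, a₄) = (-1, -4, -3, -3).

w = -v₁ - 4v₂ - 3v₃ - 3v₄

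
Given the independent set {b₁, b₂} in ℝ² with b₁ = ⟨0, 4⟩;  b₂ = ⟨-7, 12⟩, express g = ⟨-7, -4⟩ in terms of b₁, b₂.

Write g = α₁b₁ + α₂b₂ and equate components.
The system has the unique solution (α₁, α₂) = (-4, 1).

g = -4b₁ + b₂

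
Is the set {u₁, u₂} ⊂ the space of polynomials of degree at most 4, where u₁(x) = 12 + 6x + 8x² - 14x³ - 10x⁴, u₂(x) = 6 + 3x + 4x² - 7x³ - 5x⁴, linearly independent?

linearly dependent

Take coordinates with respect to the standard basis {1, x, …, x⁴}.
One vector is a scalar multiple of another, so the set is dependent.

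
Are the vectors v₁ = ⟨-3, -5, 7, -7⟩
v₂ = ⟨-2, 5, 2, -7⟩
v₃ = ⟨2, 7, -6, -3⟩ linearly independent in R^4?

Place the vectors as rows of a 3×4 matrix and reduce to echelon form.
The reduction yields 3 nonzero rows, so the rank is 3.
Since rank = 3 (the number of vectors), the set is linearly independent.

linearly independent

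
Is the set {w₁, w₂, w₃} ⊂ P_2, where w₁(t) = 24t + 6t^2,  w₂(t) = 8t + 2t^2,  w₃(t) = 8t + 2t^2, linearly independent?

linearly dependent

Take coordinates with respect to the standard basis {1, t, t^2}.
Row-reduce the matrix whose columns are w₁, w₂, w₃.
The reduction yields 1 nonzero row, so the rank is 1.
Since rank 1 < 3, the set is linearly dependent.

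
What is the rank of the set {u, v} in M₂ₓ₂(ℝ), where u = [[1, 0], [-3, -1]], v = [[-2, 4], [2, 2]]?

Use coordinates relative to {E₁₁, E₁₂, E₂₁, E₂₂}.
Form the matrix with u, v as columns and reduce.
Exactly 2 pivots survive; hence the rank is 2.

rank 2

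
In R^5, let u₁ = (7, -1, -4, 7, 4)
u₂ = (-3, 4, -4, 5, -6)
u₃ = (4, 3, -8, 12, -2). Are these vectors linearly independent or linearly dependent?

Row-reduce the matrix whose columns are u₁, u₂, u₃.
The reduction yields 2 nonzero rows, so the rank is 2.
Since rank 2 < 3, the set is linearly dependent.
Indeed u₁ + u₂ - u₃ = 0.

linearly dependent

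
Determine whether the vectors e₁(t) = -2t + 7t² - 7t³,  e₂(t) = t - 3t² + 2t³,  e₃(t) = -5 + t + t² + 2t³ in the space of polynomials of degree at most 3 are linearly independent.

linearly independent

Take coordinates with respect to the standard basis {1, t, …, t³}.
Place the vectors as rows of a 3×4 matrix and reduce to echelon form.
The reduction yields 3 nonzero rows, so the rank is 3.
Since rank = 3 (the number of vectors), the set is linearly independent.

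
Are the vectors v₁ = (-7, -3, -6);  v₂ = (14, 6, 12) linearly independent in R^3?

linearly dependent

Row-reduce the matrix whose columns are v₁, v₂.
The reduction yields 1 nonzero row, so the rank is 1.
Since rank 1 < 2, the set is linearly dependent.
Indeed 2v₁ + v₂ = 0.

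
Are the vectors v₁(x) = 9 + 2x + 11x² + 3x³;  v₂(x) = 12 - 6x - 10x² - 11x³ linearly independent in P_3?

linearly independent

Take coordinates with respect to the standard basis {1, x, …, x³}.
Row-reduce the matrix whose columns are v₁, v₂.
The reduction yields 2 nonzero rows, so the rank is 2.
Since rank = 2 (the number of vectors), the set is linearly independent.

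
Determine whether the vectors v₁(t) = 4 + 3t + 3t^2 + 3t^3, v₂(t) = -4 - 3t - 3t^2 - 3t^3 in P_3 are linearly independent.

Take coordinates with respect to the standard basis {1, t, …, t^3}.
Place the vectors as rows of a 2×4 matrix and reduce to echelon form.
The reduction yields 1 nonzero row, so the rank is 1.
Since rank 1 < 2, the set is linearly dependent.
Indeed v₁ + v₂ = 0.

linearly dependent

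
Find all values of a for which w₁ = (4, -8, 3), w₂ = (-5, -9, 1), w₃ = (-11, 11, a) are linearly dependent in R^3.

The vectors are dependent exactly when the determinant of the matrix with rows w₁, w₂, w₃ vanishes.
Cofactor expansion gives det = -76*a - 418.
This vanishes exactly when a = -11/2.

a = -11/2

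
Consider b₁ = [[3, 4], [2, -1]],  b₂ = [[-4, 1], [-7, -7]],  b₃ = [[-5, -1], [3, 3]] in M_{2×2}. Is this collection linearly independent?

linearly independent

Write each element as a coordinate vector in ℝ⁴ using {E₁₁, E₁₂, E₂₁, E₂₂}.
Row-reduce the matrix whose columns are b₁, b₂, b₃.
The reduction yields 3 nonzero rows, so the rank is 3.
Since rank = 3 (the number of vectors), the set is linearly independent.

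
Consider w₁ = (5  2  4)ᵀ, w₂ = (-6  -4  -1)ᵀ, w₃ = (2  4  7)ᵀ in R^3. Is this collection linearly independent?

linearly independent

The matrix [w₁|w₂|w₃] has determinant -104.
A nonzero determinant means the columns are linearly independent.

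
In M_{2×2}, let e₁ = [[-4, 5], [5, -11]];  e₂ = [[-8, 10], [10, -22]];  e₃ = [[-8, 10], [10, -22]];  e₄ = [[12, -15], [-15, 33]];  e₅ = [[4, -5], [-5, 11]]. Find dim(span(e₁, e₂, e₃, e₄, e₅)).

Represent each element by its coordinate vector in ℝ⁴.
Row-reduce the 5×4 matrix with these as rows.
Exactly 1 pivot survives; hence the rank is 1.
(With 5 elements in a 4-dimensional space the rank is at most 4.)

1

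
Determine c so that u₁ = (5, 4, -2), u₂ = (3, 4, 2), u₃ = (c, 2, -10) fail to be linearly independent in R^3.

Dependence holds iff the 3×3 matrix [u₁ u₂ u₃] is singular.
The determinant works out to 16*c - 112.
Setting this to zero gives c = 7.

c = 7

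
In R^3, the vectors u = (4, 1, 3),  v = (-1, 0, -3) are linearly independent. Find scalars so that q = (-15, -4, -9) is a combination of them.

q = -4u - v

Since u, v are independent, the coefficients expressing q are uniquely determined by a linear system.
Row-reducing the augmented matrix gives the unique coefficients (c₁, c₂) = (-4, -1).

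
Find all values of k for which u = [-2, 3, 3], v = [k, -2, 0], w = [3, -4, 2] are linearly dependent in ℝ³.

Dependence holds iff the 3×3 matrix [u v w] is singular.
The determinant works out to 26 - 18*k.
This vanishes exactly when k = 13/9.

k = 13/9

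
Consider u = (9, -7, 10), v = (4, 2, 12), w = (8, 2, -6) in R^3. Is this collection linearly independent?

Place the vectors as rows of a 3×3 matrix and reduce to echelon form.
The reduction yields 3 nonzero rows, so the rank is 3.
Since rank = 3 (the number of vectors), the set is linearly independent.

linearly independent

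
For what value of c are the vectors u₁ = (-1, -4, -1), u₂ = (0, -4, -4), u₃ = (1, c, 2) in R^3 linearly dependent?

The set is linearly dependent precisely when det[u₁; u₂; u₃] = 0.
The determinant works out to 20 - 4*c.
Solving 20 - 4*c = 0 yields c = 5.

c = 5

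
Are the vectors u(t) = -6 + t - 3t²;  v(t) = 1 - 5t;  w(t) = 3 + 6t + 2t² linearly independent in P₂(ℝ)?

linearly independent

Write each element as a coordinate vector in ℝ³ using {1, t, t²}.
Form the 3×3 matrix with these as columns; its determinant is -5.
A nonzero determinant means the columns are linearly independent.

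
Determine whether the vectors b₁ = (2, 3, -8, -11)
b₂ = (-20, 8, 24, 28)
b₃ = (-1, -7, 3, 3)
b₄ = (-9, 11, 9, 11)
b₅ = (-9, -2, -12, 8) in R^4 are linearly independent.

linearly dependent

There are 5 vectors in a 4-dimensional space, so they cannot be linearly independent.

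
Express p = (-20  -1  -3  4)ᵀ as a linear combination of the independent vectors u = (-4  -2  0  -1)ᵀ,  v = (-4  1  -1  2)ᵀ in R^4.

p = 2u + 3v

Set up the augmented matrix [u | v | p] and row-reduce.
The system has the unique solution (α₁, α₂) = (2, 3).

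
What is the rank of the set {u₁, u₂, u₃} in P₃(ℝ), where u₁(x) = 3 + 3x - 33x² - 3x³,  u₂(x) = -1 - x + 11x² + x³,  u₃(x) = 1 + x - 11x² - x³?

Represent each element by its coordinate vector in ℝ⁴.
Row-reduce the 3×4 matrix with these as rows.
The echelon form has 1 nonzero row, so the rank is 1.

1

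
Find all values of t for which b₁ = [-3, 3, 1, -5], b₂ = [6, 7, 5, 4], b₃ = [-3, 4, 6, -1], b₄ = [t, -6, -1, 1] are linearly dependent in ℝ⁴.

t = -4

Dependence holds iff the 4×4 matrix [b₁ b₂ b₃ b₄] is singular.
The determinant works out to 174*t + 696.
Solving 174*t + 696 = 0 yields t = -4.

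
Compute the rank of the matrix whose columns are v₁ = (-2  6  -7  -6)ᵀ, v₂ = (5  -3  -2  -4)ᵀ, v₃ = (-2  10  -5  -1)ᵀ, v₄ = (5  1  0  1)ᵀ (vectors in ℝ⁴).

Row-reduce the 4×4 matrix with these as rows.
Exactly 3 pivots survive; hence the rank is 3.

3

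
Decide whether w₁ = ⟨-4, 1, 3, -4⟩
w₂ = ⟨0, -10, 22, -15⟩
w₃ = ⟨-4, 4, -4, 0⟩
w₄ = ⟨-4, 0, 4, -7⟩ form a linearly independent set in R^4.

linearly dependent

Row-reduce the matrix whose columns are w₁, w₂, w₃, w₄.
The reduction yields 3 nonzero rows, so the rank is 3.
Since rank 3 < 4, the set is linearly dependent.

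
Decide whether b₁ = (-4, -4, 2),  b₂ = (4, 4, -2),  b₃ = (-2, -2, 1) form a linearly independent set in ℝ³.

The matrix [b₁|b₂|b₃] has determinant 0.
A zero determinant means the columns are linearly dependent.
Indeed b₁ + b₂ = 0.

linearly dependent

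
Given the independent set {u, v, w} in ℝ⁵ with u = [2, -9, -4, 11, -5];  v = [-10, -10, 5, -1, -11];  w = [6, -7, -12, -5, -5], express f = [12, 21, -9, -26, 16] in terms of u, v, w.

f = -2u - v + w

Since u, v, w are independent, the coefficients expressing f are uniquely determined by a linear system.
The system has the unique solution (α₁, α₂, α₃) = (-2, -1, 1).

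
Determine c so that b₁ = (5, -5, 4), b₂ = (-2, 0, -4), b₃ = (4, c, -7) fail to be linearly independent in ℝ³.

c = -25/2

The vectors are dependent exactly when the determinant of the matrix with rows b₁, b₂, b₃ vanishes.
Expanding, det = 12*c + 150.
Solving 12*c + 150 = 0 yields c = -25/2.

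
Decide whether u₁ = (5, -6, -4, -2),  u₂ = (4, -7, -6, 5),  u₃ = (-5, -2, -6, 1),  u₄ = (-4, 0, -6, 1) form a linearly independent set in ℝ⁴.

The matrix [u₁|u₂|u₃|u₄] has determinant 880.
A nonzero determinant means the columns are linearly independent.

linearly independent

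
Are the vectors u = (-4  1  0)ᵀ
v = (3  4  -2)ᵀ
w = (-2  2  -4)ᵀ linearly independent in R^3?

The matrix [u|v|w] has determinant 64.
A nonzero determinant means the columns are linearly independent.

linearly independent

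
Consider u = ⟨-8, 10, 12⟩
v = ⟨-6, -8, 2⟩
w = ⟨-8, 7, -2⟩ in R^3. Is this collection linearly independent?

The matrix [u|v|w] has determinant -1568.
A nonzero determinant means the columns are linearly independent.

linearly independent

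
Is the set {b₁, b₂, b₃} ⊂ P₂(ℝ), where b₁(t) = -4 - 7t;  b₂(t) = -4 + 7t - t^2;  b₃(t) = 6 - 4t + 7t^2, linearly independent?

Take coordinates with respect to the standard basis {1, t, t^2}.
Form the 3×3 matrix with these as columns; its determinant is -334.
A nonzero determinant means the columns are linearly independent.

linearly independent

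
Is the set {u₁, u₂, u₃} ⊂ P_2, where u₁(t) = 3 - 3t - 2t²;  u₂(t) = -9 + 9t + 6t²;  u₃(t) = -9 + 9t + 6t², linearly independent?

Write each element as a coordinate vector in ℝ³ using {1, t, t²}.
Row-reduce the matrix whose columns are u₁, u₂, u₃.
The reduction yields 1 nonzero row, so the rank is 1.
Since rank 1 < 3, the set is linearly dependent.
Indeed 3u₁ + u₂ = 0.

linearly dependent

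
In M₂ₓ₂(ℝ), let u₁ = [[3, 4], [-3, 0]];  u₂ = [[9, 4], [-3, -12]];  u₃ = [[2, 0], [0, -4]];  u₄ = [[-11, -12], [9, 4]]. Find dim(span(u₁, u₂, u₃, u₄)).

Use coordinates relative to {E₁₁, E₁₂, E₂₁, E₂₂}.
Apply Gaussian elimination to the matrix whose rows are u₁, u₂, u₃, u₄.
The echelon form has 2 nonzero rows, so the rank is 2.

dim = 2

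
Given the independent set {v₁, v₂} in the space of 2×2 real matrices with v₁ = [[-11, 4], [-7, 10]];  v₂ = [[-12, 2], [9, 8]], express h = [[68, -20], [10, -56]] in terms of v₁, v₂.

Work in coordinates with respect to the standard basis {E₁₁, E₁₂, E₂₁, E₂₂}.
Since v₁, v₂ are independent, the coefficients expressing h are uniquely determined by a linear system.
Back-substitution yields (c₁, c₂) = (-4, -2).

h = -4v₁ - 2v₂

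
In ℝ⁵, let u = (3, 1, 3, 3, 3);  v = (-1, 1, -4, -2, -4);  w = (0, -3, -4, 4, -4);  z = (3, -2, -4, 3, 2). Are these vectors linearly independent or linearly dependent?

linearly independent

Place the vectors as rows of a 4×5 matrix and reduce to echelon form.
The reduction yields 4 nonzero rows, so the rank is 4.
Since rank = 4 (the number of vectors), the set is linearly independent.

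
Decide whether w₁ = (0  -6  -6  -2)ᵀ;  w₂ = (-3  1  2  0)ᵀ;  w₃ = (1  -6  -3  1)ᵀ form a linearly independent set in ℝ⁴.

Row-reduce the matrix whose columns are w₁, w₂, w₃.
The reduction yields 3 nonzero rows, so the rank is 3.
Since rank = 3 (the number of vectors), the set is linearly independent.

linearly independent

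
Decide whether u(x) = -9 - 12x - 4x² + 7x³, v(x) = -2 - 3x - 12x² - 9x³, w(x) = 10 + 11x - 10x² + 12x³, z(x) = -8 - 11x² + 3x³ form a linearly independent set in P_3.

Take coordinates with respect to the standard basis {1, x, …, x³}.
Row-reduce the matrix whose columns are u, v, w, z.
The reduction yields 4 nonzero rows, so the rank is 4.
Since rank = 4 (the number of vectors), the set is linearly independent.

linearly independent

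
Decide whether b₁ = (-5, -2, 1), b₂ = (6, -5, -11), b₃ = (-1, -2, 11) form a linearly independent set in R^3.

The matrix [b₁|b₂|b₃] has determinant 478.
A nonzero determinant means the columns are linearly independent.

linearly independent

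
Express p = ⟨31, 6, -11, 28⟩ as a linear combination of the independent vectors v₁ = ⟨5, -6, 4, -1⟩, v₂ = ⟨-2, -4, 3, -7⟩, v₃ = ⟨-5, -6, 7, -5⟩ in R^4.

Write p = α₁v₁ + … + α₃v₃ and equate components.
Row-reducing the augmented matrix gives the unique coefficients (α₁, α₂, α₃) = (3, -3, -2).

p = 3v₁ - 3v₂ - 2v₃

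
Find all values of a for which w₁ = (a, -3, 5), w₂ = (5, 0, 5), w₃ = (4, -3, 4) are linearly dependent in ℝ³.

a = 5

Dependence holds iff the 3×3 matrix [w₁ w₂ w₃] is singular.
Cofactor expansion gives det = 15*a - 75.
Setting this to zero gives a = 5.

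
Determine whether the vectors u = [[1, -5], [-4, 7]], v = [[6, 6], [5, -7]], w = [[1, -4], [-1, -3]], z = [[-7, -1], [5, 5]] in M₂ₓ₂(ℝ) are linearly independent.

linearly independent

Write each element as a coordinate vector in ℝ⁴ using {E₁₁, E₁₂, E₂₁, E₂₂}.
Place the vectors as rows of a 4×4 matrix and reduce to echelon form.
The reduction yields 4 nonzero rows, so the rank is 4.
Since rank = 4 (the number of vectors), the set is linearly independent.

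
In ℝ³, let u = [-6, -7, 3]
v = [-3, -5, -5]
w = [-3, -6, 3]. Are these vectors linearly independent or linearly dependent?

linearly independent

Place the vectors as rows of a 3×3 matrix and reduce to echelon form.
The reduction yields 3 nonzero rows, so the rank is 3.
Since rank = 3 (the number of vectors), the set is linearly independent.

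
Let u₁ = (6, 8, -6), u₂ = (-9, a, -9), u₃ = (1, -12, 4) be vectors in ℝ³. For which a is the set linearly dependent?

a = 36

Place the vectors as rows of a 3×3 matrix; dependence ⇔ determinant zero.
The determinant works out to 30*a - 1080.
Solving 30*a - 1080 = 0 yields a = 36.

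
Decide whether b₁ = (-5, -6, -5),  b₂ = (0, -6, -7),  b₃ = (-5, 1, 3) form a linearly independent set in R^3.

Place the vectors as rows of a 3×3 matrix and reduce to echelon form.
The reduction yields 3 nonzero rows, so the rank is 3.
Since rank = 3 (the number of vectors), the set is linearly independent.

linearly independent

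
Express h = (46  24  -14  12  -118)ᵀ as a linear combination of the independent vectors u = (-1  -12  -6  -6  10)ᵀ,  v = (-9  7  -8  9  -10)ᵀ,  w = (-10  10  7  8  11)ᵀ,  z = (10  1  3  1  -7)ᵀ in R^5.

h = -4u + 2v - 4w + 2z

Write h = c₁u + … + c₄z and equate components.
Back-substitution yields (c₁, …, c₄) = (-4, 2, -4, 2).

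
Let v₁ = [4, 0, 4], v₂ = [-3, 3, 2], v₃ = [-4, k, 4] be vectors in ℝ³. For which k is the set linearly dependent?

k = 24/5

The set is linearly dependent precisely when det[v₁; v₂; v₃] = 0.
The determinant works out to 96 - 20*k.
This vanishes exactly when k = 24/5.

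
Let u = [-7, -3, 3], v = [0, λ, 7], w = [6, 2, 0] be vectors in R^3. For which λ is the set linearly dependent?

λ = -14/9

The vectors are dependent exactly when the determinant of the matrix with rows u, v, w vanishes.
The determinant works out to -18*λ - 28.
Setting this to zero gives λ = -14/9.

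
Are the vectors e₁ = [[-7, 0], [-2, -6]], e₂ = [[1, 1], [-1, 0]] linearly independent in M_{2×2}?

linearly independent

Write each element as a coordinate vector in ℝ⁴ using {E₁₁, E₁₂, E₂₁, E₂₂}.
Place the vectors as rows of a 2×4 matrix and reduce to echelon form.
The reduction yields 2 nonzero rows, so the rank is 2.
Since rank = 2 (the number of vectors), the set is linearly independent.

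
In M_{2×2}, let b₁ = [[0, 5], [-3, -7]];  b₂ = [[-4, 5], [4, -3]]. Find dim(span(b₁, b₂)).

dim = 2

Pass to coordinate vectors with respect to the basis {E₁₁, E₁₂, E₂₁, E₂₂}.
Row-reduce the 2×4 matrix with these as rows.
The echelon form has 2 nonzero rows, so the rank is 2.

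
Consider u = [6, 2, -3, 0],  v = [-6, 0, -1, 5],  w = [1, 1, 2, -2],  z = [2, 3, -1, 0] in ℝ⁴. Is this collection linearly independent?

Place the vectors as rows of a 4×4 matrix and reduce to echelon form.
The reduction yields 4 nonzero rows, so the rank is 4.
Since rank = 4 (the number of vectors), the set is linearly independent.

linearly independent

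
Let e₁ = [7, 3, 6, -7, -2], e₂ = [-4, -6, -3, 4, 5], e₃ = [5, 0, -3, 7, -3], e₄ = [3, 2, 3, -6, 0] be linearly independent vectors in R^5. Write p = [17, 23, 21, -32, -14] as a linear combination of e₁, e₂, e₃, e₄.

Set up the augmented matrix [e₁ | e₂ | e₃ | e₄ | p] and row-reduce.
Back-substitution yields (c₁, …, c₄) = (1, -3, -1, 1).

p = e₁ - 3e₂ - e₃ + e₄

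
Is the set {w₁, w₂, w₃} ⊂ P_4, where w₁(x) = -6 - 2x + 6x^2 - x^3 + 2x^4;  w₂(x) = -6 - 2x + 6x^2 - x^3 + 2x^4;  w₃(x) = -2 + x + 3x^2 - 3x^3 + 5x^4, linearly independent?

Write each element as a coordinate vector in ℝ⁵ using {1, x, …, x^4}.
Two of the vectors are equal, giving an immediate dependence.

linearly dependent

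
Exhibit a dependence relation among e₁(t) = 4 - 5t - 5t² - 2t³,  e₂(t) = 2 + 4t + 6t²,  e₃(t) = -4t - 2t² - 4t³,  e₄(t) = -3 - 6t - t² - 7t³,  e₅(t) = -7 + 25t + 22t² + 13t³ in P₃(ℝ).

Take coordinates with respect to {1, t, …, t³}.
Set up α₁e₁ + … + α₅e₅ = 0 and solve the homogeneous system.
The free variable yields coefficients (3, -1, 0, 1, 1) (any nonzero multiple also works).

3e₁ - e₂ + e₄ + e₅ = 0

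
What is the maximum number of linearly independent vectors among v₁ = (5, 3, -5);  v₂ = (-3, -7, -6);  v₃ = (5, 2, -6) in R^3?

3

Row-reduce the 3×3 matrix with these as rows.
There are 3 pivot columns, so rank = 3.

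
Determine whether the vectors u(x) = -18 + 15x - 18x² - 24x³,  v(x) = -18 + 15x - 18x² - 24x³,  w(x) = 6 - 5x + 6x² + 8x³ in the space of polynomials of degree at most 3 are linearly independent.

linearly dependent

Take coordinates with respect to the standard basis {1, x, …, x³}.
Row-reduce the matrix whose columns are u, v, w.
The reduction yields 1 nonzero row, so the rank is 1.
Since rank 1 < 3, the set is linearly dependent.
Indeed u - v = 0.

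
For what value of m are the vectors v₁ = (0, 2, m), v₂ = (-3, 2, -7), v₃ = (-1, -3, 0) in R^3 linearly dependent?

m = -14/11

Place the vectors as rows of a 3×3 matrix; dependence ⇔ determinant zero.
The determinant works out to 11*m + 14.
This vanishes exactly when m = -14/11.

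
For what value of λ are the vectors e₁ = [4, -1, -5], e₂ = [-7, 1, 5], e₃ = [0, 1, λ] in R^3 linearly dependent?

λ = 5

Dependence holds iff the 3×3 matrix [e₁ e₂ e₃] is singular.
The determinant works out to 15 - 3*λ.
Solving 15 - 3*λ = 0 yields λ = 5.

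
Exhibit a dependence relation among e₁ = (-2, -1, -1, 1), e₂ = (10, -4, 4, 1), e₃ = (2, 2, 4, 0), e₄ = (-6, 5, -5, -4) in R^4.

Set up α₁e₁ + … + α₄e₄ = 0 and solve the homogeneous system.
The free variable yields coefficients (3, 1, 1, 1) (any nonzero multiple also works).

3e₁ + e₂ + e₃ + e₄ = 0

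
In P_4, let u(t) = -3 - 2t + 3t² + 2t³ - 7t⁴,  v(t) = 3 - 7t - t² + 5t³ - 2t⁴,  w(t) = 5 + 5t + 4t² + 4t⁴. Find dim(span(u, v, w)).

dim = 3

Represent each element by its coordinate vector in ℝ⁵.
Row-reduce the 3×5 matrix with these as rows.
The echelon form has 3 nonzero rows, so the rank is 3.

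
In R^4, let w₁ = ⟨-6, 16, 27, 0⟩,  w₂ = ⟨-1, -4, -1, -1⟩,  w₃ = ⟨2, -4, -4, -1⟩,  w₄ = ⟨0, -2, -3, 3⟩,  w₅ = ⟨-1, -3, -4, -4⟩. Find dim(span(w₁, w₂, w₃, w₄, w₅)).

4

Put the 4×5 matrix [w₁|w₂|w₃|w₄|w₅] into echelon form.
Exactly 4 pivots survive; hence the rank is 4.
(With 5 elements in a 4-dimensional space the rank is at most 4.)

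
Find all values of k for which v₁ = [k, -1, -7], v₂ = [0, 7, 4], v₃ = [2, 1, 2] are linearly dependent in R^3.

Dependence holds iff the 3×3 matrix [v₁ v₂ v₃] is singular.
Expanding, det = 10*k + 90.
Setting this to zero gives k = -9.

k = -9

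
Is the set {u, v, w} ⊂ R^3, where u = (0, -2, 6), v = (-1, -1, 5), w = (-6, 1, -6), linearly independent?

The matrix [u|v|w] has determinant 30.
A nonzero determinant means the columns are linearly independent.

linearly independent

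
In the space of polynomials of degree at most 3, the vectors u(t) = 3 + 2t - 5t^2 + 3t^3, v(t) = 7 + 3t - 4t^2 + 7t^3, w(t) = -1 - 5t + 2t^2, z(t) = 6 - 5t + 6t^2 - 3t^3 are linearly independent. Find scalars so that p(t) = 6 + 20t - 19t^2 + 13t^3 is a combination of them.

p = u + v - 2w - z

Identify each element with its coordinate vector in ℝ⁴ via {1, t, …, t^3}.
Write p = a₁u + … + a₄z and equate components.
Row-reducing the augmented matrix gives the unique coefficients (a₁, …, a₄) = (1, 1, -2, -1).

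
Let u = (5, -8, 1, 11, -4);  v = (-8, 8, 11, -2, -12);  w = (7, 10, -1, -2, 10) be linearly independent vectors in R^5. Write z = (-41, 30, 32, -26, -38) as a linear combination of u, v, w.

z = -2u + 3v - w

Solve the system with u, v, w as columns and z as the right-hand side.
Row-reducing the augmented matrix gives the unique coefficients (α₁, α₂, α₃) = (-2, 3, -1).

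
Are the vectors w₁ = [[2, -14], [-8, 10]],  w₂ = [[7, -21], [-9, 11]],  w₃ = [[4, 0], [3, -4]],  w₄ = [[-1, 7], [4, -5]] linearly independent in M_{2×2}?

linearly dependent

Take coordinates with respect to the standard basis {E₁₁, E₁₂, E₂₁, E₂₂}.
Row-reduce the matrix whose columns are w₁, w₂, w₃, w₄.
The reduction yields 2 nonzero rows, so the rank is 2.
Since rank 2 < 4, the set is linearly dependent.
Indeed 3w₁ - 2w₂ + 2w₃ = 0.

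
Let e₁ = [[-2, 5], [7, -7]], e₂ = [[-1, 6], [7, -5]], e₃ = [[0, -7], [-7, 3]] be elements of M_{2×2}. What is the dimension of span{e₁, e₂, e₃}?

dim = 2

Represent each element by its coordinate vector in ℝ⁴.
Row-reduce the 3×4 matrix with these as rows.
There are 2 pivot columns, so rank = 2.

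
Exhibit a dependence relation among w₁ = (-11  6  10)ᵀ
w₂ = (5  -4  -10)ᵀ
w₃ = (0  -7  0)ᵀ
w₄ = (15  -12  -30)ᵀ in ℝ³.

3w₂ - w₄ = 0

Set up α₁w₁ + … + α₄w₄ = 0 and solve the homogeneous system.
A generator of the null space is (0, 3, 0, -1).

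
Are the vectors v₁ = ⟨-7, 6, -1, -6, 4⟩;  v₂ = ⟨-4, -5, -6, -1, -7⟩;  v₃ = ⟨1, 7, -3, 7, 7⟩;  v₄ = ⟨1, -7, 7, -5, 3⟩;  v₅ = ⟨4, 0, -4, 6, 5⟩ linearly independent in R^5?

linearly independent

Place the vectors as rows of a 5×5 matrix and reduce to echelon form.
The reduction yields 5 nonzero rows, so the rank is 5.
Since rank = 5 (the number of vectors), the set is linearly independent.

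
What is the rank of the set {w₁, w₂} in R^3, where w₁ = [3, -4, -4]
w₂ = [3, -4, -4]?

Form the matrix with w₁, w₂ as columns and reduce.
The echelon form has 1 nonzero row, so the rank is 1.

1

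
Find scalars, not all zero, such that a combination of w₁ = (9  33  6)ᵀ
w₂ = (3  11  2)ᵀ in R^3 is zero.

w₁ - 3w₂ = 0

Row-reduce the matrix with w₁, w₂ as columns; the null space gives the coefficients.
The free variable yields coefficients (1, -3) (any nonzero multiple also works).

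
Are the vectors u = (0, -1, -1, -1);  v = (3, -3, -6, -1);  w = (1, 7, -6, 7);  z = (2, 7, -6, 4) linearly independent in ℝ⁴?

linearly independent

Place the vectors as rows of a 4×4 matrix and reduce to echelon form.
The reduction yields 4 nonzero rows, so the rank is 4.
Since rank = 4 (the number of vectors), the set is linearly independent.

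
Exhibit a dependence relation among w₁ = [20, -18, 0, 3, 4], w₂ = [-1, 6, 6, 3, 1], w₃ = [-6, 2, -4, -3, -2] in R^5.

w₁ + 2w₂ + 3w₃ = 0

Set up α₁w₁ + … + α₃w₃ = 0 and solve the homogeneous system.
A generator of the null space is (1, 2, 3).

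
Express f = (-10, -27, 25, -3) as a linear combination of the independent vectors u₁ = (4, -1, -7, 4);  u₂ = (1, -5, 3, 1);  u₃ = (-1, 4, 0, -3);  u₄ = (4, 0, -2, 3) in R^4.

Write f = c₁u₁ + … + c₄u₄ and equate components.
The system has the unique solution (c₁, …, c₄) = (-1, 4, -2, -3).

f = -u₁ + 4u₂ - 2u₃ - 3u₄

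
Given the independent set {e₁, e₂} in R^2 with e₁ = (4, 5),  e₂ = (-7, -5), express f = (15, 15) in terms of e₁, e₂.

Since e₁, e₂ are independent, the coefficients expressing f are uniquely determined by a linear system.
The system has the unique solution (a₁, a₂) = (2, -1).

f = 2e₁ - e₂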